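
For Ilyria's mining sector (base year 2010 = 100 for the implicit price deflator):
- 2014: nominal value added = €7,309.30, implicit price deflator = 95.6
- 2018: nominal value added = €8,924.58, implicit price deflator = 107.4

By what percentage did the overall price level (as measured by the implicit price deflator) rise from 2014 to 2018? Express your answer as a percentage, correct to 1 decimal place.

Price-level change = 107.4 / 95.6 − 1 = 0.1234.

12.3%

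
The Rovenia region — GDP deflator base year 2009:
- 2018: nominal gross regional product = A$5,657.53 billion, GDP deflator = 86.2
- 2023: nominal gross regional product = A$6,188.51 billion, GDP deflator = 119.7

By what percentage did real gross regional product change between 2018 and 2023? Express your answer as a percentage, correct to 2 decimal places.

Real gross regional product 2018 = 5657.53 / 0.862 = 6563.26.
Real gross regional product 2023 = 6188.51 / 1.197 = 5170.02.
Real growth = 5170.02 / 6563.26 − 1 = -0.2123.

-21.23%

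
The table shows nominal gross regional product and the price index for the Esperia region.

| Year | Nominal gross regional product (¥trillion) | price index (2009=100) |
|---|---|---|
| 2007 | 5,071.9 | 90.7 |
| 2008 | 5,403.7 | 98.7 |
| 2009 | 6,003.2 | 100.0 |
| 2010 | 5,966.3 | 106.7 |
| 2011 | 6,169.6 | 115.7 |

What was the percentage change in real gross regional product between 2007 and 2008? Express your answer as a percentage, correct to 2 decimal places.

Real gross regional product 2007 = 5071.9/0.907 = 5591.95.
Real gross regional product 2008 = 5403.7/0.987 = 5474.87.
Change = 5474.87/5591.95 − 1 = -0.0209.

-2.09%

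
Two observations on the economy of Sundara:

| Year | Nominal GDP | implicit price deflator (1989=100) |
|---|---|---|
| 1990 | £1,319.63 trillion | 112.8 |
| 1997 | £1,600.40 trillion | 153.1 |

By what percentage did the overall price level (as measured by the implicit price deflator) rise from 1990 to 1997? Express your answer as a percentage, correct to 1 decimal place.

Price-level change = 153.1 / 112.8 − 1 = 0.3573.

35.7%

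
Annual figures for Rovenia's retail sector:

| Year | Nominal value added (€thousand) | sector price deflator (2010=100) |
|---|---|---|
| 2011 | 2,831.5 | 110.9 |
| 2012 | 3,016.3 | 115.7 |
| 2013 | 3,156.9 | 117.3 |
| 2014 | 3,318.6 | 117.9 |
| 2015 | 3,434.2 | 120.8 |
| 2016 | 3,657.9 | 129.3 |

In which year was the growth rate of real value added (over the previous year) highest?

2014

2012: real = 3016.3/1.157 = 2607.00; growth vs 2011 (2553.20) = 2.11%.
2013: real = 3156.9/1.173 = 2691.30; growth vs 2012 (2607.00) = 3.23%.
2014: real = 3318.6/1.179 = 2814.76; growth vs 2013 (2691.30) = 4.59%.
2015: real = 3434.2/1.208 = 2842.88; growth vs 2014 (2814.76) = 1.00%.
2016: real = 3657.9/1.293 = 2829.00; growth vs 2015 (2842.88) = -0.49%.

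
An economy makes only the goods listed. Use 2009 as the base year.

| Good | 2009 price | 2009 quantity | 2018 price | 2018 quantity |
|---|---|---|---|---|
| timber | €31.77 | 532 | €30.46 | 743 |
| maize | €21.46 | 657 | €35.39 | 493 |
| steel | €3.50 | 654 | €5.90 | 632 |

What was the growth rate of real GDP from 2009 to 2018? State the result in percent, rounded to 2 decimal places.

Real GDP 2009 = Nominal GDP 2009 = 31.77·532 + 21.46·657 + 3.50·654 = 33289.86.
Real GDP 2018 (at 2009 prices) = 31.77·743 + 21.46·493 + 3.50·632 = 36396.89.
Real growth = 36396.89/33289.86 − 1 = 0.0933.

9.33%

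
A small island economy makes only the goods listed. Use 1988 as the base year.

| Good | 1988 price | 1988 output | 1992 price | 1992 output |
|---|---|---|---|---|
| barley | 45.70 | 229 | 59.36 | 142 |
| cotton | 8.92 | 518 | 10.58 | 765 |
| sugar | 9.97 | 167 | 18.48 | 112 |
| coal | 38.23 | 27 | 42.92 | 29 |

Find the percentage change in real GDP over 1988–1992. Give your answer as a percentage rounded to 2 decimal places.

Real GDP 1988 = Nominal GDP 1988 = 45.70·229 + 8.92·518 + 9.97·167 + 38.23·27 = 17783.06.
Real GDP 1992 (at 1988 prices) = 45.70·142 + 8.92·765 + 9.97·112 + 38.23·29 = 15538.51.
Real growth = 15538.51/17783.06 − 1 = -0.1262.

-12.62%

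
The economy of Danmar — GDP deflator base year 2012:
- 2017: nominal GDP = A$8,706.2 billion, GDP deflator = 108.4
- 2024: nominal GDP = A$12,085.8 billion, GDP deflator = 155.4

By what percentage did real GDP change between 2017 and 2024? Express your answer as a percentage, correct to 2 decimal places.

-3.17%

Deflate each year: 2017 → 8706.2/1.084 = 8031.55; 2024 → 12085.8/1.554 = 7777.22.
So real GDP changed by 7777.22/8031.55 − 1 = -0.0317, i.e. -3.17%.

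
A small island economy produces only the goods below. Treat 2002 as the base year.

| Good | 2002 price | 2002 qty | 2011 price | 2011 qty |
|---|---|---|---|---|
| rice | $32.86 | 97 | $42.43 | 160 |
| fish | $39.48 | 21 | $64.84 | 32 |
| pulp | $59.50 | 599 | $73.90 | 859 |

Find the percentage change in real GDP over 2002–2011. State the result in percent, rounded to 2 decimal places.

45.32%

Real GDP 2002 = Nominal GDP 2002 = 32.86·97 + 39.48·21 + 59.50·599 = 39657.00.
Real GDP 2011 (at 2002 prices) = 32.86·160 + 39.48·32 + 59.50·859 = 57631.46.
Real growth = 57631.46/39657.00 − 1 = 0.4532.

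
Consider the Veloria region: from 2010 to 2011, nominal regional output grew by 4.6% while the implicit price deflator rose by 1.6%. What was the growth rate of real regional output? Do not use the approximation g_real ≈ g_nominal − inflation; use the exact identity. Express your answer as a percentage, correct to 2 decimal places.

(1 + g_nom) = (1 + g_real)(1 + π), so g_real = 1.0460 / 1.0160 − 1 = 0.02953.

2.95%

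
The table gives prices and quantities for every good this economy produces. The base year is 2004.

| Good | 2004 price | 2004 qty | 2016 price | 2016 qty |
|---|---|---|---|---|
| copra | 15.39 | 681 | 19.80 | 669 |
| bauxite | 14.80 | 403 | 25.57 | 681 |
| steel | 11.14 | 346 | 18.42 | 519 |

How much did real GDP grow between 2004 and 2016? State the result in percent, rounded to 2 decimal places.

28.85%

Real GDP 2004 = Nominal GDP 2004 = 15.39·681 + 14.80·403 + 11.14·346 = 20299.43.
Real GDP 2016 (at 2004 prices) = 15.39·669 + 14.80·681 + 11.14·519 = 26156.37.
Real growth = 26156.37/20299.43 − 1 = 0.2885.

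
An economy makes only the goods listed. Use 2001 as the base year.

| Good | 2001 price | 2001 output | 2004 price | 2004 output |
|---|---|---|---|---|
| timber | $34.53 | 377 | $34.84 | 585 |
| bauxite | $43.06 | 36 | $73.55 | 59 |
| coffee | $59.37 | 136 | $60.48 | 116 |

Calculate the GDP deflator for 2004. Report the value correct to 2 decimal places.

107.12

Nominal GDP 2004 = 34.84·585 + 73.55·59 + 60.48·116 = 31736.53.
Real GDP 2004 (at 2001 prices) = 34.53·585 + 43.06·59 + 59.37·116 = 29627.51.
Deflator = Nominal/Real × 100 = 31736.53/29627.51 × 100 = 107.118.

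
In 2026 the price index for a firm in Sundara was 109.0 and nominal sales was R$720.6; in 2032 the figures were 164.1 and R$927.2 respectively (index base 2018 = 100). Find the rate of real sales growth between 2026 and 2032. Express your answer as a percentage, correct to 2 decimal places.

Real sales 2026 = 720.6 / 1.090 = 661.10.
Real sales 2032 = 927.2 / 1.641 = 565.02.
Real growth = 565.02 / 661.10 − 1 = -0.1453.

-14.53%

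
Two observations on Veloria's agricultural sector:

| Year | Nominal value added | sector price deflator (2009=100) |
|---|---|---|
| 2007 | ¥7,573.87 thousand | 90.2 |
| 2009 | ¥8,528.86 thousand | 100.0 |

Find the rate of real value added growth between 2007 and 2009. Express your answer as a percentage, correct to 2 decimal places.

Real value added 2007 = 7573.87 / 0.902 = 8396.75.
Real value added 2009 = 8528.86 / 1.000 = 8528.86.
Real growth = 8528.86 / 8396.75 − 1 = 0.0157.

1.57%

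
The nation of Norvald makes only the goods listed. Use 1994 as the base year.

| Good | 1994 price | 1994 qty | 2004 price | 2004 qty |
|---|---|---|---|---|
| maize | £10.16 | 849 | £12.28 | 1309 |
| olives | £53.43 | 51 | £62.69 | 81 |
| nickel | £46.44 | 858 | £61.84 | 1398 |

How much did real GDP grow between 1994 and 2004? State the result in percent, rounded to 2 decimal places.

Real GDP 1994 = Nominal GDP 1994 = 10.16·849 + 53.43·51 + 46.44·858 = 51196.29.
Real GDP 2004 (at 1994 prices) = 10.16·1309 + 53.43·81 + 46.44·1398 = 82550.39.
Real growth = 82550.39/51196.29 − 1 = 0.6124.

61.24%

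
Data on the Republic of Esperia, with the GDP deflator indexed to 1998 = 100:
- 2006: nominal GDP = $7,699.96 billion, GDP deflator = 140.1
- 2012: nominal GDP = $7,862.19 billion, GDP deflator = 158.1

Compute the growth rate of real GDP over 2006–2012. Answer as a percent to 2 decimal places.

-9.52%

Deflate each year: 2006 → 7699.96/1.401 = 5496.05; 2012 → 7862.19/1.581 = 4972.92.
So real GDP changed by 4972.92/5496.05 − 1 = -0.0952, i.e. -9.52%.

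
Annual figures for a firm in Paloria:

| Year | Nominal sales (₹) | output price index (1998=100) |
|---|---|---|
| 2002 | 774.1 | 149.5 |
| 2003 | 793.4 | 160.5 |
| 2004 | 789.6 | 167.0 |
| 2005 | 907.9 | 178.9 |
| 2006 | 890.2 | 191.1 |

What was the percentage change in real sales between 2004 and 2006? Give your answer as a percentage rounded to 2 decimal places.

-1.48%

Real sales 2004 = 789.6/1.670 = 472.81.
Real sales 2006 = 890.2/1.911 = 465.83.
Change = 465.83/472.81 − 1 = -0.0148.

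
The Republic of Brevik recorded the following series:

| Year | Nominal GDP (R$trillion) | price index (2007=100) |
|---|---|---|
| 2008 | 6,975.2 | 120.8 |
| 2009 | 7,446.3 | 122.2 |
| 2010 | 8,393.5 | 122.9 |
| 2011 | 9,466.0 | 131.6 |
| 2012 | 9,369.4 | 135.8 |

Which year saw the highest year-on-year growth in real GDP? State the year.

2010

2009: real = 7446.3/1.222 = 6093.54; growth vs 2008 (5774.17) = 5.53%.
2010: real = 8393.5/1.229 = 6829.54; growth vs 2009 (6093.54) = 12.08%.
2011: real = 9466.0/1.316 = 7193.01; growth vs 2010 (6829.54) = 5.32%.
2012: real = 9369.4/1.358 = 6899.41; growth vs 2011 (7193.01) = -4.08%.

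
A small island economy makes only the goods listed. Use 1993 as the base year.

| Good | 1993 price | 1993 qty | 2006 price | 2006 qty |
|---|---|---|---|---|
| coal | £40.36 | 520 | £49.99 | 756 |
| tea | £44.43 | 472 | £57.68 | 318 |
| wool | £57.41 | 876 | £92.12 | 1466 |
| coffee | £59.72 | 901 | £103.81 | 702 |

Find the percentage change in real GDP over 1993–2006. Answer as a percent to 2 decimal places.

16.89%

Real GDP 1993 = Nominal GDP 1993 = 40.36·520 + 44.43·472 + 57.41·876 + 59.72·901 = 146057.04.
Real GDP 2006 (at 1993 prices) = 40.36·756 + 44.43·318 + 57.41·1466 + 59.72·702 = 170727.40.
Real growth = 170727.40/146057.04 − 1 = 0.1689.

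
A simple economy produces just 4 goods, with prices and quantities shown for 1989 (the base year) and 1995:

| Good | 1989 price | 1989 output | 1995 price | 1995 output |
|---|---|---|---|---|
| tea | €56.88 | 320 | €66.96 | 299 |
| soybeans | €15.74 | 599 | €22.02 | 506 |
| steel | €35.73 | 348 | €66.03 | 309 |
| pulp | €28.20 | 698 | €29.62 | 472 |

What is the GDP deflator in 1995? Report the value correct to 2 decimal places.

132.89

Nominal GDP 1995 = 66.96·299 + 22.02·506 + 66.03·309 + 29.62·472 = 65547.07.
Real GDP 1995 (at 1989 prices) = 56.88·299 + 15.74·506 + 35.73·309 + 28.20·472 = 49322.53.
Deflator = Nominal/Real × 100 = 65547.07/49322.53 × 100 = 132.895.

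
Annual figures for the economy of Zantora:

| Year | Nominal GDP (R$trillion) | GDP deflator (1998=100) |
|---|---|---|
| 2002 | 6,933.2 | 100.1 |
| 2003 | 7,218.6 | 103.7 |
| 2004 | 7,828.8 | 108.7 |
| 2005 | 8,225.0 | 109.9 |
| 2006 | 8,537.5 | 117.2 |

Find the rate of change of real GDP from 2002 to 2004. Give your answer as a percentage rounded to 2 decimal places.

3.98%

Real GDP 2002 = 6933.2/1.001 = 6926.27.
Real GDP 2004 = 7828.8/1.087 = 7202.21.
Change = 7202.21/6926.27 − 1 = 0.0398.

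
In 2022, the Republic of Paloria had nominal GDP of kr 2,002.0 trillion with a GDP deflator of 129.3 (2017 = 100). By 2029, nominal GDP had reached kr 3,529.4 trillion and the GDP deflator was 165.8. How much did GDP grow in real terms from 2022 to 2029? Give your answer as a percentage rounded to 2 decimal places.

Real GDP 2022 = 2002.0 / 1.293 = 1548.34.
Real GDP 2029 = 3529.4 / 1.658 = 2128.71.
Real growth = 2128.71 / 1548.34 − 1 = 0.3748.

37.48%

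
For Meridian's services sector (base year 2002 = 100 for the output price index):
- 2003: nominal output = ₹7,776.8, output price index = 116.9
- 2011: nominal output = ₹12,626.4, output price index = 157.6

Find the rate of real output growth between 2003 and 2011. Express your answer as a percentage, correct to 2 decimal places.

Real output 2003 = 7776.8 / 1.169 = 6652.52.
Real output 2011 = 12626.4 / 1.576 = 8011.68.
Real growth = 8011.68 / 6652.52 − 1 = 0.2043.

20.43%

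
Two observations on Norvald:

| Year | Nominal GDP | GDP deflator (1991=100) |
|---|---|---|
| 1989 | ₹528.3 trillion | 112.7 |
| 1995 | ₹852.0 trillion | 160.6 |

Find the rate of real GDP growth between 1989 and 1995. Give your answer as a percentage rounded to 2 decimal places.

Deflate each year: 1989 → 528.3/1.127 = 468.77; 1995 → 852.0/1.606 = 530.51.
So real GDP changed by 530.51/468.77 − 1 = 0.1317, i.e. 13.17%.

13.17%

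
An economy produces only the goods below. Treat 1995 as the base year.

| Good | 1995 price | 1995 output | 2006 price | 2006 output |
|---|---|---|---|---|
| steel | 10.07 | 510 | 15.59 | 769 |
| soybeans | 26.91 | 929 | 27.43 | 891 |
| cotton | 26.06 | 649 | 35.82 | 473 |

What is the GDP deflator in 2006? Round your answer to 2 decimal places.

121.17

Nominal GDP 2006 = 15.59·769 + 27.43·891 + 35.82·473 = 53371.70.
Real GDP 2006 (at 1995 prices) = 10.07·769 + 26.91·891 + 26.06·473 = 44047.02.
Deflator = Nominal/Real × 100 = 53371.70/44047.02 × 100 = 121.170.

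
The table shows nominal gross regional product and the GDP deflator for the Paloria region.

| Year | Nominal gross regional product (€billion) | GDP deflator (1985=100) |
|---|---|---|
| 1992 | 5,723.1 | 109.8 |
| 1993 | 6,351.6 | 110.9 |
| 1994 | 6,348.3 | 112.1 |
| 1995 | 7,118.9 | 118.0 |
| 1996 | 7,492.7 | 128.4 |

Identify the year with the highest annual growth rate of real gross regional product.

1993

1993: real = 6351.6/1.109 = 5727.32; growth vs 1992 (5212.30) = 9.88%.
1994: real = 6348.3/1.121 = 5663.07; growth vs 1993 (5727.32) = -1.12%.
1995: real = 7118.9/1.180 = 6032.97; growth vs 1994 (5663.07) = 6.53%.
1996: real = 7492.7/1.284 = 5835.44; growth vs 1995 (6032.97) = -3.27%.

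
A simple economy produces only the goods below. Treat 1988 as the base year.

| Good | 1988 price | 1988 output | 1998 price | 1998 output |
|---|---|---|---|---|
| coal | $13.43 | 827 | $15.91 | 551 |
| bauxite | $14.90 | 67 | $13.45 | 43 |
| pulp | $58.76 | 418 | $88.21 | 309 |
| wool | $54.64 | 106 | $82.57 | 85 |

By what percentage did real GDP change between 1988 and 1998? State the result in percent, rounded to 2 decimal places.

-27.36%

Real GDP 1988 = Nominal GDP 1988 = 13.43·827 + 14.90·67 + 58.76·418 + 54.64·106 = 42458.43.
Real GDP 1998 (at 1988 prices) = 13.43·551 + 14.90·43 + 58.76·309 + 54.64·85 = 30841.87.
Real growth = 30841.87/42458.43 − 1 = -0.2736.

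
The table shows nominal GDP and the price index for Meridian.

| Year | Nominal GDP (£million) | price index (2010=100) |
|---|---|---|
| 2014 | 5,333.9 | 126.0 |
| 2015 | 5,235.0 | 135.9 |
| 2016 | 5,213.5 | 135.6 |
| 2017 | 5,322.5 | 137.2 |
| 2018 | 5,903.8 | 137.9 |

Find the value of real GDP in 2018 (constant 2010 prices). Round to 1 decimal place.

£4,281.2 million

Real GDP 2018 = 5903.8 / 1.379 = 4281.22.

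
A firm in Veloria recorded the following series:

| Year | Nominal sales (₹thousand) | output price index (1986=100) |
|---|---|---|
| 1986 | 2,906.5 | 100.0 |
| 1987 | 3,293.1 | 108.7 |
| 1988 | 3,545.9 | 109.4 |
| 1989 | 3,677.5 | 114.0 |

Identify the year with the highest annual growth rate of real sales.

1987: real = 3293.1/1.087 = 3029.53; growth vs 1986 (2906.50) = 4.23%.
1988: real = 3545.9/1.094 = 3241.22; growth vs 1987 (3029.53) = 6.99%.
1989: real = 3677.5/1.140 = 3225.88; growth vs 1988 (3241.22) = -0.47%.

1988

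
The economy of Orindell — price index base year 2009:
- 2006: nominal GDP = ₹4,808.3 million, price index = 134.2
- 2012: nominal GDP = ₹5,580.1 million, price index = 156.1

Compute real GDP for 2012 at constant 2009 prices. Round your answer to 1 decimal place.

Real GDP = Nominal / (price index/100) = 5580.1 / 1.561 = 3574.70.

₹3,574.7 million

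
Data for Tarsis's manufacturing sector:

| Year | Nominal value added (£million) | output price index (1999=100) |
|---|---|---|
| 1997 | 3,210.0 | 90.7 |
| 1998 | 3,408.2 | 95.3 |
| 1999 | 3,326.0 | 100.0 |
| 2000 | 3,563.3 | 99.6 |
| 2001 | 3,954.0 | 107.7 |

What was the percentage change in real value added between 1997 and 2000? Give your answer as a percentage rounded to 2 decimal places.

Real value added 1997 = 3210.0/0.907 = 3539.14.
Real value added 2000 = 3563.3/0.996 = 3577.61.
Change = 3577.61/3539.14 − 1 = 0.0109.

1.09%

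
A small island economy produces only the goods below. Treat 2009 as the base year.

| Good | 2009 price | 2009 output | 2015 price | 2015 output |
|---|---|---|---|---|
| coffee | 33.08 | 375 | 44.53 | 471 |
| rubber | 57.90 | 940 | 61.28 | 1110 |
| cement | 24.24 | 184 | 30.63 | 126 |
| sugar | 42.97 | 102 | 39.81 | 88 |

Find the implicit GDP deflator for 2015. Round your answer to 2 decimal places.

Nominal GDP 2015 = 44.53·471 + 61.28·1110 + 30.63·126 + 39.81·88 = 96357.09.
Real GDP 2015 (at 2009 prices) = 33.08·471 + 57.90·1110 + 24.24·126 + 42.97·88 = 86685.28.
Deflator = Nominal/Real × 100 = 96357.09/86685.28 × 100 = 111.157.

111.16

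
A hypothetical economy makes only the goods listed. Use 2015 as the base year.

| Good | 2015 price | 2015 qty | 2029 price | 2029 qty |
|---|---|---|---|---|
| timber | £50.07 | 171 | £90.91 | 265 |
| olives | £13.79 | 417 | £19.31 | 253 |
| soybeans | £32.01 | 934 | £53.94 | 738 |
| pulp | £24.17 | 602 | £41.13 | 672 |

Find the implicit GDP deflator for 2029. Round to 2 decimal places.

170.29

Nominal GDP 2029 = 90.91·265 + 19.31·253 + 53.94·738 + 41.13·672 = 96423.66.
Real GDP 2029 (at 2015 prices) = 50.07·265 + 13.79·253 + 32.01·738 + 24.17·672 = 56623.04.
Deflator = Nominal/Real × 100 = 96423.66/56623.04 × 100 = 170.291.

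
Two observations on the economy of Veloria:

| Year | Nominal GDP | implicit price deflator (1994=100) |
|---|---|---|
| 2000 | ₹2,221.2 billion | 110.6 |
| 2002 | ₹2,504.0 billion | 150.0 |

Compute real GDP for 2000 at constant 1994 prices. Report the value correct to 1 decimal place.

Real GDP = Nominal / (implicit price deflator/100) = 2221.2 / 1.106 = 2008.32.

₹2,008.3 billion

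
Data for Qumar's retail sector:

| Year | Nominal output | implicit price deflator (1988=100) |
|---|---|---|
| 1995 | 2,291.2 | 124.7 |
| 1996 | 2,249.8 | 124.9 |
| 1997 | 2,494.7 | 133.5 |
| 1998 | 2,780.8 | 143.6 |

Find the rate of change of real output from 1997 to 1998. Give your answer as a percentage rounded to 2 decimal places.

3.63%

Real output 1997 = 2494.7/1.335 = 1868.69.
Real output 1998 = 2780.8/1.436 = 1936.49.
Change = 1936.49/1868.69 − 1 = 0.0363.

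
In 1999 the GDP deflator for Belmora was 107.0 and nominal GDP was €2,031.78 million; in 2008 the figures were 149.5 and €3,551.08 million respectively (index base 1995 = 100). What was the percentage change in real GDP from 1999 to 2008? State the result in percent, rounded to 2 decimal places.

25.09%

Deflate each year: 1999 → 2031.78/1.070 = 1898.86; 2008 → 3551.08/1.495 = 2375.30.
So real GDP changed by 2375.30/1898.86 − 1 = 0.2509, i.e. 25.09%.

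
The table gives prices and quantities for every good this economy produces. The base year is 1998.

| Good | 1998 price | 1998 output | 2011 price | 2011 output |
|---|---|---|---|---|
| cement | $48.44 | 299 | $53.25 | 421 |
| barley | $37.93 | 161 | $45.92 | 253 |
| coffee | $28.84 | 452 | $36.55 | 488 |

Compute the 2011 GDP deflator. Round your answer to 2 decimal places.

Nominal GDP 2011 = 53.25·421 + 45.92·253 + 36.55·488 = 51872.41.
Real GDP 2011 (at 1998 prices) = 48.44·421 + 37.93·253 + 28.84·488 = 44063.45.
Deflator = Nominal/Real × 100 = 51872.41/44063.45 × 100 = 117.722.

117.72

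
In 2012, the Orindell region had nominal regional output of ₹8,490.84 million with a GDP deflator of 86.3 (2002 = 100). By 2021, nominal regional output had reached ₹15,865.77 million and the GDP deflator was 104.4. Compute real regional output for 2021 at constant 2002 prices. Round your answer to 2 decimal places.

Real regional output = Nominal / (GDP deflator/100) = 15865.77 / 1.044 = 15197.10.

₹15,197.10 million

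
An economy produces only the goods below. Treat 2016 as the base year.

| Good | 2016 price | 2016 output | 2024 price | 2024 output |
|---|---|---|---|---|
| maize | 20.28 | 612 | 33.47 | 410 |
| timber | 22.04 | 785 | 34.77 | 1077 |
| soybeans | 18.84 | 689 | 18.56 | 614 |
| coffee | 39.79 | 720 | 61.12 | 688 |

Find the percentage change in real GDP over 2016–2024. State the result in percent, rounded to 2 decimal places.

Real GDP 2016 = Nominal GDP 2016 = 20.28·612 + 22.04·785 + 18.84·689 + 39.79·720 = 71342.32.
Real GDP 2024 (at 2016 prices) = 20.28·410 + 22.04·1077 + 18.84·614 + 39.79·688 = 70995.16.
Real growth = 70995.16/71342.32 − 1 = -0.0049.

-0.49%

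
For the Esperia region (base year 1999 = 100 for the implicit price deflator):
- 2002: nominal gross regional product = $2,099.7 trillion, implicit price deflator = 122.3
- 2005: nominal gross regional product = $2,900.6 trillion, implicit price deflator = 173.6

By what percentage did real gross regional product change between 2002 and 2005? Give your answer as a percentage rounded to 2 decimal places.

Deflate each year: 2002 → 2099.7/1.223 = 1716.84; 2005 → 2900.6/1.736 = 1670.85.
So real gross regional product changed by 1670.85/1716.84 − 1 = -0.0268, i.e. -2.68%.

-2.68%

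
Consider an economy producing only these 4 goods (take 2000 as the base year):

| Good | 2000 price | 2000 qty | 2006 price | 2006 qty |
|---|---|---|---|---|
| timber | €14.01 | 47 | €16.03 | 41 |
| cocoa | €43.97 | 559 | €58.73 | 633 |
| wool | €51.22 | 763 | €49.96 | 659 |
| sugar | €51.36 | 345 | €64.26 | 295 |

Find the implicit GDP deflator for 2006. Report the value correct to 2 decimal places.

Nominal GDP 2006 = 16.03·41 + 58.73·633 + 49.96·659 + 64.26·295 = 89713.66.
Real GDP 2006 (at 2000 prices) = 14.01·41 + 43.97·633 + 51.22·659 + 51.36·295 = 77312.60.
Deflator = Nominal/Real × 100 = 89713.66/77312.60 × 100 = 116.040.

116.04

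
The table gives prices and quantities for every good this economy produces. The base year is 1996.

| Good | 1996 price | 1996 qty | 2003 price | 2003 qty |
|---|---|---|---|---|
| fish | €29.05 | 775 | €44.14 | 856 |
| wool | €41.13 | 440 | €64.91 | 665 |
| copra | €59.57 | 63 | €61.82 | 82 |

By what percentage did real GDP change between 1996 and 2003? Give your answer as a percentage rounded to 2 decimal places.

28.72%

Real GDP 1996 = Nominal GDP 1996 = 29.05·775 + 41.13·440 + 59.57·63 = 44363.86.
Real GDP 2003 (at 1996 prices) = 29.05·856 + 41.13·665 + 59.57·82 = 57102.99.
Real growth = 57102.99/44363.86 − 1 = 0.2872.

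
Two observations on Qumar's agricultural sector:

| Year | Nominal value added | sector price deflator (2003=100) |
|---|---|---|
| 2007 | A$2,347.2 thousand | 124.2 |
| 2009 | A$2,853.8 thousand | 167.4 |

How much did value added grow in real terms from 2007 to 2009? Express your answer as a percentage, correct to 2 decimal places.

Real value added 2007 = 2347.2 / 1.242 = 1889.86.
Real value added 2009 = 2853.8 / 1.674 = 1704.78.
Real growth = 1704.78 / 1889.86 − 1 = -0.0979.

-9.79%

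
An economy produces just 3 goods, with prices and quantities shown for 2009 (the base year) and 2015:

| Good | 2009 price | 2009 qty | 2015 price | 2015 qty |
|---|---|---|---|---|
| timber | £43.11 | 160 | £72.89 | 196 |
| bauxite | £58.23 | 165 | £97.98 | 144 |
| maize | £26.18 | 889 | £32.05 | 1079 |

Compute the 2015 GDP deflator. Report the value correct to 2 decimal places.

139.69

Nominal GDP 2015 = 72.89·196 + 97.98·144 + 32.05·1079 = 62977.51.
Real GDP 2015 (at 2009 prices) = 43.11·196 + 58.23·144 + 26.18·1079 = 45082.90.
Deflator = Nominal/Real × 100 = 62977.51/45082.90 × 100 = 139.693.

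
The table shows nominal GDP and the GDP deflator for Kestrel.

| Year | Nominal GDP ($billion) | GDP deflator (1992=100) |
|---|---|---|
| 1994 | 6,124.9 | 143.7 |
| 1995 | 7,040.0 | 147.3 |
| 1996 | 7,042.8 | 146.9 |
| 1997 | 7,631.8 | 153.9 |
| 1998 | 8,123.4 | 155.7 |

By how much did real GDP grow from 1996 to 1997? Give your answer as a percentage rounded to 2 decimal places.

Real GDP 1996 = 7042.8/1.469 = 4794.28.
Real GDP 1997 = 7631.8/1.539 = 4958.93.
Change = 4958.93/4794.28 − 1 = 0.0343.

3.43%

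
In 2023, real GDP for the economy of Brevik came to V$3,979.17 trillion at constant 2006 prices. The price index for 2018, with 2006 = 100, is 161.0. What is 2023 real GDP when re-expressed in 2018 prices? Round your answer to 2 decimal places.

V$6,406.46 trillion

Real GDP in 2018 prices = Real GDP in 2006 prices × (P_2018/P_2006) = 3979.17 × 1.610 = 6406.46.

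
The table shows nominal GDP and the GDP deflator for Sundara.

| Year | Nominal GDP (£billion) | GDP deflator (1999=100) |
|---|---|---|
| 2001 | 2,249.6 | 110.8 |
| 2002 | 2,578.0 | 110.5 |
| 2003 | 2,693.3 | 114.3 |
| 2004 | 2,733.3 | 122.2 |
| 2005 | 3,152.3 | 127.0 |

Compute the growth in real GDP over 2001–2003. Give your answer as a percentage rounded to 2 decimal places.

16.06%

Real GDP 2001 = 2249.6/1.108 = 2030.32.
Real GDP 2003 = 2693.3/1.143 = 2356.34.
Change = 2356.34/2030.32 − 1 = 0.1606.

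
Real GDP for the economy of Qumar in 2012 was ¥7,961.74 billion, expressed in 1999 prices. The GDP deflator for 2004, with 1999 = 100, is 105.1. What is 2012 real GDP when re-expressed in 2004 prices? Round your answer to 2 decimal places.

¥8,367.79 billion

Real GDP in 2004 prices = Real GDP in 1999 prices × (P_2004/P_1999) = 7961.74 × 1.051 = 8367.79.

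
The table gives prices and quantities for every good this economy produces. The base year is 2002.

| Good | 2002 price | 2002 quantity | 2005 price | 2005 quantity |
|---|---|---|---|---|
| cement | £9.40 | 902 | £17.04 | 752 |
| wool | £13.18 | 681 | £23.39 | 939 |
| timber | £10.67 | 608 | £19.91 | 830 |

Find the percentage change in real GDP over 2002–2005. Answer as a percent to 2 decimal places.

Real GDP 2002 = Nominal GDP 2002 = 9.40·902 + 13.18·681 + 10.67·608 = 23941.74.
Real GDP 2005 (at 2002 prices) = 9.40·752 + 13.18·939 + 10.67·830 = 28300.92.
Real growth = 28300.92/23941.74 − 1 = 0.1821.

18.21%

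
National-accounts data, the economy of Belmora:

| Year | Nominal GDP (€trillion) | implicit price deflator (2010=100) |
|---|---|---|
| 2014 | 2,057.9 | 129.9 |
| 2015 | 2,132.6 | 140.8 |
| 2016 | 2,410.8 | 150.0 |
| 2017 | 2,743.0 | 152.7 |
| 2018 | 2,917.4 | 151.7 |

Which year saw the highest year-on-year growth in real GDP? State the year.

2015: real = 2132.6/1.408 = 1514.63; growth vs 2014 (1584.22) = -4.39%.
2016: real = 2410.8/1.500 = 1607.20; growth vs 2015 (1514.63) = 6.11%.
2017: real = 2743.0/1.527 = 1796.33; growth vs 2016 (1607.20) = 11.77%.
2018: real = 2917.4/1.517 = 1923.14; growth vs 2017 (1796.33) = 7.06%.

2017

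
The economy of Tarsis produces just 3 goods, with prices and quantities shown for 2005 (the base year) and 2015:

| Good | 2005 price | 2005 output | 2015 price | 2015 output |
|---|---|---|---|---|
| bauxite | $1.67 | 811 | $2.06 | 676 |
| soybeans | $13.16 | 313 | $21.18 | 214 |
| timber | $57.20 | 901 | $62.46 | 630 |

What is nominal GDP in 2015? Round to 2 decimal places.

$45274.88

Nominal GDP 2015 = Σ (p_2015 × q_2015) = 2.06·676 + 21.18·214 + 62.46·630 = 45274.88.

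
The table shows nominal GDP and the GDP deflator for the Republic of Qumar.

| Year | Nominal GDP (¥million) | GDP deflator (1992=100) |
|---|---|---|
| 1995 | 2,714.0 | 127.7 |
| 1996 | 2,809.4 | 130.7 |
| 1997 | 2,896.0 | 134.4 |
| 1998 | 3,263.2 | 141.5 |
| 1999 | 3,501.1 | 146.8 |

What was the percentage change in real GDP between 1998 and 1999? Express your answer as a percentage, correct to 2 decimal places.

3.42%

Real GDP 1998 = 3263.2/1.415 = 2306.15.
Real GDP 1999 = 3501.1/1.468 = 2384.95.
Change = 2384.95/2306.15 − 1 = 0.0342.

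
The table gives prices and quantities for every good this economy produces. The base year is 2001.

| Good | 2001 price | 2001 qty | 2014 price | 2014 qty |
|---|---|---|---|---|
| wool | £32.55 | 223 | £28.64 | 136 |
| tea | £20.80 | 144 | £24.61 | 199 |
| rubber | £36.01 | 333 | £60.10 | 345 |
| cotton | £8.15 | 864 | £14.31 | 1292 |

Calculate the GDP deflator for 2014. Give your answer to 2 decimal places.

152.34

Nominal GDP 2014 = 28.64·136 + 24.61·199 + 60.10·345 + 14.31·1292 = 48015.45.
Real GDP 2014 (at 2001 prices) = 32.55·136 + 20.80·199 + 36.01·345 + 8.15·1292 = 31519.25.
Deflator = Nominal/Real × 100 = 48015.45/31519.25 × 100 = 152.337.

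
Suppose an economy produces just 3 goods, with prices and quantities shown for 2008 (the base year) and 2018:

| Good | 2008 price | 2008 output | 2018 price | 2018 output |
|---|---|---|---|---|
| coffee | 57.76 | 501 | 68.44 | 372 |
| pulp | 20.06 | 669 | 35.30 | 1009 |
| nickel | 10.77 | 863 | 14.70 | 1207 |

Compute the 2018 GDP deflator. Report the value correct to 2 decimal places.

Nominal GDP 2018 = 68.44·372 + 35.30·1009 + 14.70·1207 = 78820.28.
Real GDP 2018 (at 2008 prices) = 57.76·372 + 20.06·1009 + 10.77·1207 = 54726.65.
Deflator = Nominal/Real × 100 = 78820.28/54726.65 × 100 = 144.025.

144.03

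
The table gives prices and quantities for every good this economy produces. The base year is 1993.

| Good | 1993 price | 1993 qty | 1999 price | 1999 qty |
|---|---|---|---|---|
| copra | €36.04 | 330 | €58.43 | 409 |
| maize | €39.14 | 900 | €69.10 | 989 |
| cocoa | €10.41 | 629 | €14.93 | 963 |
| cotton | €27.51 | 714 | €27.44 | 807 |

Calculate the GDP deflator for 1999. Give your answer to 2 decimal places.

Nominal GDP 1999 = 58.43·409 + 69.10·989 + 14.93·963 + 27.44·807 = 128759.44.
Real GDP 1999 (at 1993 prices) = 36.04·409 + 39.14·989 + 10.41·963 + 27.51·807 = 85675.22.
Deflator = Nominal/Real × 100 = 128759.44/85675.22 × 100 = 150.288.

150.29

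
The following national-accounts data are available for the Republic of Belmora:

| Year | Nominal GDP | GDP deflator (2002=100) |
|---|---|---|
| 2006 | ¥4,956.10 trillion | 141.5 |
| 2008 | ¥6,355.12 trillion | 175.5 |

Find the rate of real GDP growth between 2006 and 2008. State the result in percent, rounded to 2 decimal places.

3.39%

Real GDP 2006 = 4956.10 / 1.415 = 3502.54.
Real GDP 2008 = 6355.12 / 1.755 = 3621.15.
Real growth = 3621.15 / 3502.54 − 1 = 0.0339.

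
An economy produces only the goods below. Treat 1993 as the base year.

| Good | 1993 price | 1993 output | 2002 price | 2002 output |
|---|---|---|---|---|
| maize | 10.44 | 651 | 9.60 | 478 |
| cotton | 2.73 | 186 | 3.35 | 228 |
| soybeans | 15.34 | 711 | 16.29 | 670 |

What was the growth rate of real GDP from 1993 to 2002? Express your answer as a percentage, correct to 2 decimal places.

Real GDP 1993 = Nominal GDP 1993 = 10.44·651 + 2.73·186 + 15.34·711 = 18210.96.
Real GDP 2002 (at 1993 prices) = 10.44·478 + 2.73·228 + 15.34·670 = 15890.56.
Real growth = 15890.56/18210.96 − 1 = -0.1274.

-12.74%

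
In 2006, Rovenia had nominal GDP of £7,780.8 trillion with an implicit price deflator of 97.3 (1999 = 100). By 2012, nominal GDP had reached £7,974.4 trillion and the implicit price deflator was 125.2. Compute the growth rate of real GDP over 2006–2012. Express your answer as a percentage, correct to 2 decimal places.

-20.35%

Real GDP 2006 = 7780.8 / 0.973 = 7996.71.
Real GDP 2012 = 7974.4 / 1.252 = 6369.33.
Real growth = 6369.33 / 7996.71 − 1 = -0.2035.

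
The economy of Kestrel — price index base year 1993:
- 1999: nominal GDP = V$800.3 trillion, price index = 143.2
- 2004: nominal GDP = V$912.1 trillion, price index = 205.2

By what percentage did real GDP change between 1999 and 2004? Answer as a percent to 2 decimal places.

Deflate each year: 1999 → 800.3/1.432 = 558.87; 2004 → 912.1/2.052 = 444.49.
So real GDP changed by 444.49/558.87 − 1 = -0.2047, i.e. -20.47%.

-20.47%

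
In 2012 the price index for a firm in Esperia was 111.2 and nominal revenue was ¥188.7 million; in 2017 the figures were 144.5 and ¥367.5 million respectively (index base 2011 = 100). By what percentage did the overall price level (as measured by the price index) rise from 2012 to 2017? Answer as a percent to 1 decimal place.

29.9%

Price-level change = 144.5 / 111.2 − 1 = 0.2995.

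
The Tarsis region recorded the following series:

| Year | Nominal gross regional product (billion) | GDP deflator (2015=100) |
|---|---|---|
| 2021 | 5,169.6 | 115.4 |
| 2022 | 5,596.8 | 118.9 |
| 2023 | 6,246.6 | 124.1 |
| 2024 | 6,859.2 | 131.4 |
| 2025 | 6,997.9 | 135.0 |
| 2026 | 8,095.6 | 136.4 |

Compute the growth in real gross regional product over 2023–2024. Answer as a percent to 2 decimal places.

3.71%

Real gross regional product 2023 = 6246.6/1.241 = 5033.52.
Real gross regional product 2024 = 6859.2/1.314 = 5220.09.
Change = 5220.09/5033.52 − 1 = 0.0371.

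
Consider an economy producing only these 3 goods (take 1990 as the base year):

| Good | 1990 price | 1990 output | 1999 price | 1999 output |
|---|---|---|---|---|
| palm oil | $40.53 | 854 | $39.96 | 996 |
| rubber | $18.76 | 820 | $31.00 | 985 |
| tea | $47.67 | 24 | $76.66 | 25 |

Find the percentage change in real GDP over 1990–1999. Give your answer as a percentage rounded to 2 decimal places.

17.40%

Real GDP 1990 = Nominal GDP 1990 = 40.53·854 + 18.76·820 + 47.67·24 = 51139.90.
Real GDP 1999 (at 1990 prices) = 40.53·996 + 18.76·985 + 47.67·25 = 60038.23.
Real growth = 60038.23/51139.90 − 1 = 0.1740.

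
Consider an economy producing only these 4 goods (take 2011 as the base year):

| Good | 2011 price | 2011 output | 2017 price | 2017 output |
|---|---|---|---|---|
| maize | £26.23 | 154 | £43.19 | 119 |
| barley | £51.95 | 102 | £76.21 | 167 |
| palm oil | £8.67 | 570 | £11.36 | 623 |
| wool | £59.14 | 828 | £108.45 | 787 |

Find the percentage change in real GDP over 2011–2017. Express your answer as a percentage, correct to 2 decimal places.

0.78%

Real GDP 2011 = Nominal GDP 2011 = 26.23·154 + 51.95·102 + 8.67·570 + 59.14·828 = 63248.14.
Real GDP 2017 (at 2011 prices) = 26.23·119 + 51.95·167 + 8.67·623 + 59.14·787 = 63741.61.
Real growth = 63741.61/63248.14 − 1 = 0.0078.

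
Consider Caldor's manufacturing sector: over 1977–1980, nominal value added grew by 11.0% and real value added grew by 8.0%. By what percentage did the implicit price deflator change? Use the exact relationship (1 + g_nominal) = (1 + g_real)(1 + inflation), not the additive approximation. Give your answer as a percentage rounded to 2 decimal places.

(1 + g_nom) = (1 + g_real)(1 + π), so π = 1.1100 / 1.0800 − 1 = 0.02778.

2.78%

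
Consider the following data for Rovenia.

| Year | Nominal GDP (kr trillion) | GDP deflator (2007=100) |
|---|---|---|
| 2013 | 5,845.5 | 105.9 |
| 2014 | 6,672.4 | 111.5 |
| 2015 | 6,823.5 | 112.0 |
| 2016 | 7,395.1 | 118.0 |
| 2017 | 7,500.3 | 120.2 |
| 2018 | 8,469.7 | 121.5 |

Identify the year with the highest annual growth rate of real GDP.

2014: real = 6672.4/1.115 = 5984.22; growth vs 2013 (5519.83) = 8.41%.
2015: real = 6823.5/1.120 = 6092.41; growth vs 2014 (5984.22) = 1.81%.
2016: real = 7395.1/1.180 = 6267.03; growth vs 2015 (6092.41) = 2.87%.
2017: real = 7500.3/1.202 = 6239.85; growth vs 2016 (6267.03) = -0.43%.
2018: real = 8469.7/1.215 = 6970.95; growth vs 2017 (6239.85) = 11.72%.

2018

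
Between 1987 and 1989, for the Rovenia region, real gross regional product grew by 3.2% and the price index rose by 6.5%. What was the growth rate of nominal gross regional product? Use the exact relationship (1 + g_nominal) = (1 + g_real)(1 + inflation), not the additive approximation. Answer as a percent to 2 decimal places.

(1 + g_nom) = (1 + g_real)(1 + π) = 1.0320 × 1.0650 = 1.09908.

9.91%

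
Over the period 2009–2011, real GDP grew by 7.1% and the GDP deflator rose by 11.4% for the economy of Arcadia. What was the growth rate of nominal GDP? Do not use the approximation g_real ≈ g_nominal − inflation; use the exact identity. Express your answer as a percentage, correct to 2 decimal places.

19.31%

(1 + g_nom) = (1 + g_real)(1 + π) = 1.0710 × 1.1140 = 1.19309.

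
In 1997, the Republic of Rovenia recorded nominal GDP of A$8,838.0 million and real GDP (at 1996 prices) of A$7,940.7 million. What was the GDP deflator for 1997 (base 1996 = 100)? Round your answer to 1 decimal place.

GDP deflator = (Nominal / Real) × 100 = 8838.0 / 7940.7 × 100 = 111.30.

111.3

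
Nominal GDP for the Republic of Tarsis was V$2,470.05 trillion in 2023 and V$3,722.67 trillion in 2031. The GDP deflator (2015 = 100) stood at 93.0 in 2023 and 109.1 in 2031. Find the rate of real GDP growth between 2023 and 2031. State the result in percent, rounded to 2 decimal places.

Real GDP 2023 = 2470.05 / 0.930 = 2655.97.
Real GDP 2031 = 3722.67 / 1.091 = 3412.16.
Real growth = 3412.16 / 2655.97 − 1 = 0.2847.

28.47%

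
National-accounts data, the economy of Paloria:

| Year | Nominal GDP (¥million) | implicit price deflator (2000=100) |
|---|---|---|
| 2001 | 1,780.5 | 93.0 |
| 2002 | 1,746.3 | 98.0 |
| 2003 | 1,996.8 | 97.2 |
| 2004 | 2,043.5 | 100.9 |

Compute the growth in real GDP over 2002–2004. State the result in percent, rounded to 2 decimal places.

13.66%

Real GDP 2002 = 1746.3/0.980 = 1781.94.
Real GDP 2004 = 2043.5/1.009 = 2025.27.
Change = 2025.27/1781.94 − 1 = 0.1366.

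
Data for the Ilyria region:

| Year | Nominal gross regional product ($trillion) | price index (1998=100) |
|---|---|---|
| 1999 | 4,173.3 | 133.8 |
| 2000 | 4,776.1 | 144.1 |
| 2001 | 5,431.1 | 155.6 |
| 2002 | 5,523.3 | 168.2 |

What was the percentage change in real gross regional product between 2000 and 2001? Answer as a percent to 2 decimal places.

5.31%

Real gross regional product 2000 = 4776.1/1.441 = 3314.43.
Real gross regional product 2001 = 5431.1/1.556 = 3490.42.
Change = 3490.42/3314.43 − 1 = 0.0531.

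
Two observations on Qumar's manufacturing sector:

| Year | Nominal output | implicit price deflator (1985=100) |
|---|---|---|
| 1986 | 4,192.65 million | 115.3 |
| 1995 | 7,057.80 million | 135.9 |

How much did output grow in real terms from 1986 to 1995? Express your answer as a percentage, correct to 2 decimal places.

42.82%

Deflate each year: 1986 → 4192.65/1.153 = 3636.30; 1995 → 7057.80/1.359 = 5193.38.
So real output changed by 5193.38/3636.30 − 1 = 0.4282, i.e. 42.82%.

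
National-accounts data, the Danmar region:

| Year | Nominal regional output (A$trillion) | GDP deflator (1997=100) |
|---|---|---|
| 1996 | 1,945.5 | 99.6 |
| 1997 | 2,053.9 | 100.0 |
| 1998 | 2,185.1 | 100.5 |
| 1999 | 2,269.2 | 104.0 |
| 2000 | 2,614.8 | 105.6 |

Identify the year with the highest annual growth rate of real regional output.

1997: real = 2053.9/1.000 = 2053.90; growth vs 1996 (1953.31) = 5.15%.
1998: real = 2185.1/1.005 = 2174.23; growth vs 1997 (2053.90) = 5.86%.
1999: real = 2269.2/1.040 = 2181.92; growth vs 1998 (2174.23) = 0.35%.
2000: real = 2614.8/1.056 = 2476.14; growth vs 1999 (2181.92) = 13.48%.

2000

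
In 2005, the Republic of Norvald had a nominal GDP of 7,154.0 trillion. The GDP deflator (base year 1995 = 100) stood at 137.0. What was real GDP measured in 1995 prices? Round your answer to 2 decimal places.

5,221.90 trillion

Real GDP = Nominal / (GDP deflator/100) = 7154.0 / 1.370 = 5221.90.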